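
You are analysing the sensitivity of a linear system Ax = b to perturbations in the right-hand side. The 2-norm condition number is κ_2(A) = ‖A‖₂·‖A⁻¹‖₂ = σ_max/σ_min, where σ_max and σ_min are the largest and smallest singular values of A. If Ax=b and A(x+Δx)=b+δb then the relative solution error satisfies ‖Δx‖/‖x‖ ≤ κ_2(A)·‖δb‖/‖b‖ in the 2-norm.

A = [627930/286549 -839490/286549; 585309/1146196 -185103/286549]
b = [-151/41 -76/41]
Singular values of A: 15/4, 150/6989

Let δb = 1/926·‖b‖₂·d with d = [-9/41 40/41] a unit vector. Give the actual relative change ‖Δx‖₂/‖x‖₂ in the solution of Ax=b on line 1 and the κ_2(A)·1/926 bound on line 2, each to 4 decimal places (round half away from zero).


largest singular value 15/4, smallest 150/6989
condition number: (15/4) ÷ (150/6989) = 174.7250
κ_2(A)·‖δb‖/‖b‖ = 0.1887
solve Ax = b  →  x = [-37.9147 -27.1027]
‖b‖ = 4.1231, ‖x‖ = 46.6055
Δx = A⁻¹·δb where δb = 1/926·4.1231·d; ‖Δx‖ = 0.2075
dividing the unrounded norms, ‖Δx‖/‖x‖ = 0.0045
tightness: 0.0045 against a bound of 0.1887 (unrounded ratio ≈ 0.0236)

0.0045
0.1887


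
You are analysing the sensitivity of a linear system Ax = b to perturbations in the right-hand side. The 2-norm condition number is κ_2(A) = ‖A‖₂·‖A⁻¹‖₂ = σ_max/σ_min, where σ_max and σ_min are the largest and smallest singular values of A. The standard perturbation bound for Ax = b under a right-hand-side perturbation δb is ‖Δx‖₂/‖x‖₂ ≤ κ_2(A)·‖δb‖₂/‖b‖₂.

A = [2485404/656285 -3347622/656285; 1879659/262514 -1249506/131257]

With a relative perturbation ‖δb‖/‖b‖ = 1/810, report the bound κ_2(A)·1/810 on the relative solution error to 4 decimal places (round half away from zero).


0.4766

M = AᵀA = [391131076401/5961384100 -130374595467/1490346025; -130374595467/1490346025 173834616456/1490346025]. tr(M)=43458781689/238455364, det(M)=13286025/59613841
eigenvalues of AᵀA: λ = (tr ± √(tr²−4·det))/2 = 729/4, 72900/59613841
σ_max=√(729/4)=(27/2), σ_min=√(72900/59613841)=(270/7721) → κ = 386.0500
κ_2(A)·‖δb‖/‖b‖ = 0.4766


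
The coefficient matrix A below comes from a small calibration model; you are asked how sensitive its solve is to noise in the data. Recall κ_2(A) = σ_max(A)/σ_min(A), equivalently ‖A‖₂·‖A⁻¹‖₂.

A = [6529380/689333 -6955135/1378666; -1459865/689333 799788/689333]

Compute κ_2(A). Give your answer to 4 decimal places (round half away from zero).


395.6000

M = AᵀA = [26629392625/282676969 -14202226170/282676969; -14202226170/282676969 30298956721/1130707876]. tr(M)=473413589/3912484, det(M)=366025/3912484
char-poly roots: 121 and 3025/3912484
so κ_2 = √(121 / (3025/3912484)) = 395.6000


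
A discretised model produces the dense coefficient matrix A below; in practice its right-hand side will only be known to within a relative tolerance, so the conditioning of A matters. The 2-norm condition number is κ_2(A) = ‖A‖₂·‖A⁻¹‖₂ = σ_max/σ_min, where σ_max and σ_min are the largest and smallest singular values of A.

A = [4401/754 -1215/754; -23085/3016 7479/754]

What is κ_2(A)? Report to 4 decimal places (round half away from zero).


M = AᵀA = [4987089/53824 -1148175/13456; -1148175/13456 169857/1682]. tr(M)=12393/64, det(M)=531441/256
eigenvalues of AᵀA: λ = (tr ± √(tr²−4·det))/2 = 729/4, 729/64
so κ_2 = √((729/4) / (729/64)) = 4.0000

4.0000


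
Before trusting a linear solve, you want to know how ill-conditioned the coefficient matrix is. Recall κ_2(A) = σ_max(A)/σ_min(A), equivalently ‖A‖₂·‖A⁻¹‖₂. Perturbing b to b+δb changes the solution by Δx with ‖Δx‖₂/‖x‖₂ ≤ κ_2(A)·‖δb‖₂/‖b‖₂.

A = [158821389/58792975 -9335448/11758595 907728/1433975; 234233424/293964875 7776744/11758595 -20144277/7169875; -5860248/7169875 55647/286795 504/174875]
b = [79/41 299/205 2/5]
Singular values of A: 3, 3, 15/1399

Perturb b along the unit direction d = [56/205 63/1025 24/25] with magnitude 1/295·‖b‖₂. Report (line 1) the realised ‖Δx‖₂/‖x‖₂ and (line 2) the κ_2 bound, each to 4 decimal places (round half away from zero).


0.0083
0.9485

σ_max = 3, σ_min = 15/1399
κ = σ_max/σ_min = 3/(15/1399) = 279.8000
κ_2(A)·‖δb‖/‖b‖ = 0.9485
solve Ax = b  →  x = [20.3251 87.2969 25.7947]
‖b‖₂ = 2.4495 and ‖x‖₂ = 93.2696
re-solving with b+δb shifts x by Δx of norm 0.7744
relative error = 0.0083
realised/bound (from unrounded values) ≈ 0.0088


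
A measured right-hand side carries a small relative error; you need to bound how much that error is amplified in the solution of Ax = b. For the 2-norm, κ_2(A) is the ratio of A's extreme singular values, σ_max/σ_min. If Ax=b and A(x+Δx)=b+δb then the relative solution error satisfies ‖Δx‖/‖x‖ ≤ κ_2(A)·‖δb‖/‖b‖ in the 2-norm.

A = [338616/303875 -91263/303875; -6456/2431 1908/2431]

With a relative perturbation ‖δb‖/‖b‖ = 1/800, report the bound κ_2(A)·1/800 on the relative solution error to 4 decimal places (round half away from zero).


0.1461

form AᵀA = [4532010624/546390625 -1321731432/546390625; -1321731432/546390625 385865001/546390625] with trace 7868601/874225 and determinant 5184/874225
λ_max, λ_min = (7868601/874225 ± √61896753767601/764269350625)/2 = 9, 576/874225
σ_max=√9=3, σ_min=√(576/874225)=(24/935) → κ = 116.8750
perturbation bound = 116.8750·1/800 = 0.1461


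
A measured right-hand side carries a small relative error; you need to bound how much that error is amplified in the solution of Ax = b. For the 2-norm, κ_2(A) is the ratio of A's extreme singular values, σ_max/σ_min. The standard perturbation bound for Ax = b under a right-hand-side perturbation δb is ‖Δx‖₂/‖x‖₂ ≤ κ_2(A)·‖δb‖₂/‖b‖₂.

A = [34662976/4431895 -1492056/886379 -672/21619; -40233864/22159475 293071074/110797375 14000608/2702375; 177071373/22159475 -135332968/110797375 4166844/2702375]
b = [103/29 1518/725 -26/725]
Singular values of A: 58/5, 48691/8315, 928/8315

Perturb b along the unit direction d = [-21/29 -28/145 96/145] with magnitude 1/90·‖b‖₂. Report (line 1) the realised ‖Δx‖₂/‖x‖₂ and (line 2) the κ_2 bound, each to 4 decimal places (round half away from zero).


from the listed singular values, σ₁ = 58/5, σ_n = 928/8315
κ_2(A) = (58/5) / (928/8315) = 103.9375
perturbation bound = 103.9375·1/90 = 1.1549
solve Ax = b  →  x = [5.6437 24.2978 -10.0233]
‖b‖₂ = 4.1231 and ‖x‖₂ = 26.8831
re-solving with b+δb shifts x by Δx of norm 0.4105
realised ‖Δx‖/‖x‖ = 0.0153
so the bound overstates the realised error by a factor of ≈ 75.6333 (computed from the unrounded values)

0.0153
1.1549


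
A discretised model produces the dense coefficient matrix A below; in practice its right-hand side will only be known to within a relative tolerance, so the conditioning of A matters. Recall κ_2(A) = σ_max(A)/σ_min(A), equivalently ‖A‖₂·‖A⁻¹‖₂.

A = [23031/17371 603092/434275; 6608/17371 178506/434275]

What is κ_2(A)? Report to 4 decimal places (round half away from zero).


form AᵀA = [574092625/301751641 602775180/301751641; 602775180/301751641 632934964/301751641] with trace 1435229/358801 and determinant 100/358801
solving λ² − 1435229/358801·λ + 100/358801 = 0 gives λ = 4, 25/358801
σ_max=√4=2, σ_min=√(25/358801)=(5/599) → κ = 239.6000

239.6000


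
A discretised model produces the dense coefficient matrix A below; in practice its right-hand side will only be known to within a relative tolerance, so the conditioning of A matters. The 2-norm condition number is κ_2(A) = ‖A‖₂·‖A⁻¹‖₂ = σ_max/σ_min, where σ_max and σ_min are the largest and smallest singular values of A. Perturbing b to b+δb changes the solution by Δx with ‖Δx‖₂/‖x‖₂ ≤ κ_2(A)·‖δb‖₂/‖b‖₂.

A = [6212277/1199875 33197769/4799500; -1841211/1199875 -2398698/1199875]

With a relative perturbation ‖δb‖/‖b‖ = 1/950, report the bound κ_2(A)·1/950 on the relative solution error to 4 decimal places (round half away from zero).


AᵀA = [67171909554/2303520025 358239637413/9214080100; 358239637413/9214080100 1910643040161/36856320400]; tr = 119415743721/1474252816, det = 102515625/1474252816
char-poly roots: 81 and 1265625/1474252816
κ_2(A) = √(λ_max/λ_min) = √(81 / (1265625/1474252816)) = 307.1680
perturbation bound = 307.1680·1/950 = 0.3233

0.3233


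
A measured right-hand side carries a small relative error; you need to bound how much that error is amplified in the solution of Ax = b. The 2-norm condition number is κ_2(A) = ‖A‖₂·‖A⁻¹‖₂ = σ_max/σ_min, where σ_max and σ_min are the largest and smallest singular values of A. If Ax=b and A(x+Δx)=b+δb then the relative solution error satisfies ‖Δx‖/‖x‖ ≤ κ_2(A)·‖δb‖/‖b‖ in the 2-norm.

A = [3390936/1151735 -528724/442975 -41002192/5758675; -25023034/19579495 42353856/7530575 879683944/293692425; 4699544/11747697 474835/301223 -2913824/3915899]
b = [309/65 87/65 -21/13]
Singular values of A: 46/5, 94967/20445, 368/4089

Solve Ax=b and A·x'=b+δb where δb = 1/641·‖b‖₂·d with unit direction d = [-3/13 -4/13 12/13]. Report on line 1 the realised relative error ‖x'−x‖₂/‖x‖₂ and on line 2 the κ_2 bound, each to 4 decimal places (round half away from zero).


0.0027
0.1595

from the listed singular values, σ₁ = 46/5, σ_n = 368/4089
κ = σ_max/σ_min = (46/5)/(368/4089) = 102.2250
bound on ‖Δx‖/‖x‖: κ·ε = 102.2250·1/641 = 0.1595
solve Ax = b  →  x = [-30.5425 0.4164 -13.3670]
‖b‖₂ = 5.1962 and ‖x‖₂ = 33.3421
with δb = [-0.0019 -0.0025 0.0075], A·Δx = δb → ‖Δx‖ = 0.0901
dividing the unrounded norms, ‖Δx‖/‖x‖ = 0.0027
so the bound overstates the realised error by a factor of ≈ 59.0335 (computed from the unrounded values)


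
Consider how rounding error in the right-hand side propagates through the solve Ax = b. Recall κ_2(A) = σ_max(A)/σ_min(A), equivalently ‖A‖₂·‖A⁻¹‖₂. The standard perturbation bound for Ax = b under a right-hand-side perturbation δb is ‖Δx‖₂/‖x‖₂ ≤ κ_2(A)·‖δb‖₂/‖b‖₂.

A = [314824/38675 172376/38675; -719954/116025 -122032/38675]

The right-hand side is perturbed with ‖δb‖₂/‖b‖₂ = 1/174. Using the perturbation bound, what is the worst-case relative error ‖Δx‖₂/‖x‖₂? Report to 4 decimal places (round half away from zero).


0.3922

form AᵀA = [56414444836/538472025 2005293856/35898135; 2005293856/35898135 1784211776/59830225] with trace 50153876/372645 and determinant 181063936/46580625
char-poly roots: 3364/25 and 53824/1863225
σ_max=√(3364/25)=(58/5), σ_min=√(53824/1863225)=(232/1365) → κ = 68.2500
perturbation bound = 68.2500·1/174 = 0.3922


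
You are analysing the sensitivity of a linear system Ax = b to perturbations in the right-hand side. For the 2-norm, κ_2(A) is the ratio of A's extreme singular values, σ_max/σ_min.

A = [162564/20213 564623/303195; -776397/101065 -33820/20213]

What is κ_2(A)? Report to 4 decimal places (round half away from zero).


AᵀA = [1502340849/12145225 67602304/2429045; 67602304/2429045 685080169/109307025]; tr = 1690202/13005, det = 130321/180625
solving λ² − 1690202/13005·λ + 130321/180625 = 0 gives λ = 3249/25, 361/65025
σ_max=√(3249/25)=(57/5), σ_min=√(361/65025)=(19/255) → κ = 153.0000

153.0000


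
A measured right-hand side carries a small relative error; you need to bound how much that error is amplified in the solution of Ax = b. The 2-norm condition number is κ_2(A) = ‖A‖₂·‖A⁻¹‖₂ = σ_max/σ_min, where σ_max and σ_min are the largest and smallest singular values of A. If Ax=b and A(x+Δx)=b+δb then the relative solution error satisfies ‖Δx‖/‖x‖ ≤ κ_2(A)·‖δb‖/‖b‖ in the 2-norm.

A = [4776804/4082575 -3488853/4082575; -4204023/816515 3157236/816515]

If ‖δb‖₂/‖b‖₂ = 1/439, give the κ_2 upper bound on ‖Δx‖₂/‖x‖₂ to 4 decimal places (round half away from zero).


form AᵀA = [276420637161/9915180625 -207312841152/9915180625; -207312841152/9915180625 155488146489/9915180625] with trace 17276351346/396607225 and determinant 245025/15864289
char-poly roots: 1089/25 and 5625/15864289
κ = σ_max/σ_min = (33/5)/(75/3983) = 350.5040
κ_2(A)·‖δb‖/‖b‖ = 0.7984

0.7984


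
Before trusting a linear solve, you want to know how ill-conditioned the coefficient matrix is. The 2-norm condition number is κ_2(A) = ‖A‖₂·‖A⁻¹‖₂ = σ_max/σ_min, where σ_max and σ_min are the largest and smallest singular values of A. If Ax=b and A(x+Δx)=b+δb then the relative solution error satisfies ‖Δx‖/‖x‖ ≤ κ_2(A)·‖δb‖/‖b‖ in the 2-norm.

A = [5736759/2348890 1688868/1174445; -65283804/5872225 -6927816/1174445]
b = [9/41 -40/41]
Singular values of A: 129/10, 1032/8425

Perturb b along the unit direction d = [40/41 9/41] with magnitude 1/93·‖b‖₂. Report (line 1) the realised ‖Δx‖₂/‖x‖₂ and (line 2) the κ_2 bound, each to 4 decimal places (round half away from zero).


σ_max = 129/10, σ_min = 1032/8425
κ_2(A) = (129/10) / (1032/8425) = 105.3125
worst-case relative error ≤ 105.3125 × 1/93 = 1.1324
solve Ax = b  →  x = [0.0684 0.0365]
2-norm of b is 1.0000; of x, 0.0775
re-solving with b+δb shifts x by Δx of norm 0.0878
realised ‖Δx‖/‖x‖ = 1.1324
realised/bound = 1 exactly: the bound is attained for this b and d

1.1324
1.1324


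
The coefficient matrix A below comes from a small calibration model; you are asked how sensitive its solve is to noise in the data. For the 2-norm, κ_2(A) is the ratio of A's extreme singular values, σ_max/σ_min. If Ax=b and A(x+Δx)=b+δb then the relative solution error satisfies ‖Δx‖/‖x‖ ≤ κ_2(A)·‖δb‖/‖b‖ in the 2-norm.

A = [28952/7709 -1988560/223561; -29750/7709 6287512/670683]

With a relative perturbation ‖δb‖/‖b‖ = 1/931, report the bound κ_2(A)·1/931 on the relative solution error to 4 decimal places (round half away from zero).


0.2389

AᵀA = [1723280804/59428681 -12405925840/178286043; -12405925840/178286043 89324785984/534858129]; tr = 620321380/3164841, det = 2458624/3164841
eigenvalues of AᵀA: λ = (tr ± √(tr²−4·det))/2 = 196, 12544/3164841
so κ_2 = √(196 / (12544/3164841)) = 222.3750
worst-case relative error ≤ 222.3750 × 1/931 = 0.2389


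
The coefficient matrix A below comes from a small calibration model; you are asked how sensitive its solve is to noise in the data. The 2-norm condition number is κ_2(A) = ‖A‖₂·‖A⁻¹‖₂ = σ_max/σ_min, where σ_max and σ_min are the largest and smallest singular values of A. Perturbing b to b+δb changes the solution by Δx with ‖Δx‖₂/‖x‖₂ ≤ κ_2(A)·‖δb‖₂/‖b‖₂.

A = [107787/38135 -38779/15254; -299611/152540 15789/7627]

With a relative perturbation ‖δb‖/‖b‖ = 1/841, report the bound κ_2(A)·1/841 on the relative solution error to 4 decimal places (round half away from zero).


0.0313

form AᵀA = [11026213969/930738064 -2618060445/232684516; -2618060445/232684516 2500980925/232684516] with trace 25006109/1106704 and determinant 3258025/4426816
eigenvalues of AᵀA: λ = (tr ± √(tr²−4·det))/2 = 361/16, 9025/276676
κ_2(A) = √(λ_max/λ_min) = √((361/16) / (9025/276676)) = 26.3000
κ_2(A)·‖δb‖/‖b‖ = 0.0313


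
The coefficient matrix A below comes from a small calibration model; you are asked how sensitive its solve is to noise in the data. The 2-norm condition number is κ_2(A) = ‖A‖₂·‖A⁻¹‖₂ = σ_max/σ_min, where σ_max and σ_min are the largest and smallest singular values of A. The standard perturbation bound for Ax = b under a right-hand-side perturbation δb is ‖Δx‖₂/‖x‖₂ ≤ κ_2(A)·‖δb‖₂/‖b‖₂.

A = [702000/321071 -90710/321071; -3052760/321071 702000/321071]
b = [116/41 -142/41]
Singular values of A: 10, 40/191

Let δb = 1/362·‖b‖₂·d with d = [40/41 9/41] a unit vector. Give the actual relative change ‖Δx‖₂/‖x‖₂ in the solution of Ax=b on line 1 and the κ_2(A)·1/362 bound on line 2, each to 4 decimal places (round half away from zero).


0.0062
0.1319

largest singular value 10, smallest 40/191
κ_2(A) = 10 / (40/191) = 47.7500
bound on ‖Δx‖/‖x‖: κ·ε = 47.7500·1/362 = 0.1319
solve Ax = b  →  x = [2.4866 9.2293]
‖b‖₂ = 4.4721 and ‖x‖₂ = 9.5584
re-solving with b+δb shifts x by Δx of norm 0.0590
dividing the unrounded norms, ‖Δx‖/‖x‖ = 0.0062
so the bound overstates the realised error by a factor of ≈ 21.3732 (computed from the unrounded values)


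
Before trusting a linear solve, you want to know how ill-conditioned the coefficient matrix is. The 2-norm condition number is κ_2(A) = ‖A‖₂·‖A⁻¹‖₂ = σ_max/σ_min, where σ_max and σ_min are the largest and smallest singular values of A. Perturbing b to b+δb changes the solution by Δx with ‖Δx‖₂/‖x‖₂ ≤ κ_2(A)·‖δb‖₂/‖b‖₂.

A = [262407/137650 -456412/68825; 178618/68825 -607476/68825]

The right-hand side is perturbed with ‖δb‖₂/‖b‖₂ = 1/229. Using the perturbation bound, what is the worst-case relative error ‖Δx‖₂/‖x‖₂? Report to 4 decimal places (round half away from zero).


form AᵀA = [39294998669/3789504500 -33677800002/947376125; -33677800002/947376125 115467800864/947376125] with trace 4009329617/30316036 and determinant 1119364/7579009
λ_max, λ_min = (4009329617/30316036 ± √16074181022884229025/919062038753296)/2 = 529/4, 8464/7579009
κ_2(A) = √(λ_max/λ_min) = √((529/4) / (8464/7579009)) = 344.1250
worst-case relative error ≤ 344.1250 × 1/229 = 1.5027

1.5027


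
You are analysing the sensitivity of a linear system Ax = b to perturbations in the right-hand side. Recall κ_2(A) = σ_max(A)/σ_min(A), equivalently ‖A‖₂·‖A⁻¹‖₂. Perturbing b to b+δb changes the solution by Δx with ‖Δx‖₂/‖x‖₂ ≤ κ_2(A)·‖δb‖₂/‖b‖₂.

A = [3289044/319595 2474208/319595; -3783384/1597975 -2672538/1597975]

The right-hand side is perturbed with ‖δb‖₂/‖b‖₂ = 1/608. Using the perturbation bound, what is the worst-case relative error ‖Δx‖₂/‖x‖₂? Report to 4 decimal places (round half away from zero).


form AᵀA = [169398724176/1519050625 127040875632/1519050625; 127040875632/1519050625 95291546724/1519050625] with trace 10587610836/60762025 and determinant 75898944/60762025
eigenvalues of AᵀA: λ = (tr ± √(tr²−4·det))/2 = 4356/25, 17424/2430481
so κ_2 = √((4356/25) / (17424/2430481)) = 155.9000
perturbation bound = 155.9000·1/608 = 0.2564

0.2564


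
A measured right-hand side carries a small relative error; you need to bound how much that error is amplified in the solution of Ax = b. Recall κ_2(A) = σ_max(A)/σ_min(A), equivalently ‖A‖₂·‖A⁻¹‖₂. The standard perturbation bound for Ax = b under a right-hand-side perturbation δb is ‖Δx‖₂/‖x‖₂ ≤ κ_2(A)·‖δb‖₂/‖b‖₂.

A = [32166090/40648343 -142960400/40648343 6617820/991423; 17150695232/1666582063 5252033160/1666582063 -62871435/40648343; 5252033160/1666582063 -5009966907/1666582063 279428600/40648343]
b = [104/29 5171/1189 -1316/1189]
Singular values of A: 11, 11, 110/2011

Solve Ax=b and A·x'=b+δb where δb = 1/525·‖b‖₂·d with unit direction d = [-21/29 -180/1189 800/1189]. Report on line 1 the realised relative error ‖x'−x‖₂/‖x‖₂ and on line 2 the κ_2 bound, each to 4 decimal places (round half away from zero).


from the listed singular values, σ₁ = 11, σ_n = 110/2011
κ = σ_max/σ_min = 11/(110/2011) = 201.1000
worst-case relative error ≤ 201.1000 × 1/525 = 0.3830
solve Ax = b  →  x = [14.5280 -62.9122 -34.3326]
2-norm of b is 5.7446; of x, 73.1282
Δx = A⁻¹·δb where δb = 1/525·5.7446·d; ‖Δx‖ = 0.2000
realised ‖Δx‖/‖x‖ = 0.0027
so the bound overstates the realised error by a factor of ≈ 140.0299 (computed from the unrounded values)

0.0027
0.3830


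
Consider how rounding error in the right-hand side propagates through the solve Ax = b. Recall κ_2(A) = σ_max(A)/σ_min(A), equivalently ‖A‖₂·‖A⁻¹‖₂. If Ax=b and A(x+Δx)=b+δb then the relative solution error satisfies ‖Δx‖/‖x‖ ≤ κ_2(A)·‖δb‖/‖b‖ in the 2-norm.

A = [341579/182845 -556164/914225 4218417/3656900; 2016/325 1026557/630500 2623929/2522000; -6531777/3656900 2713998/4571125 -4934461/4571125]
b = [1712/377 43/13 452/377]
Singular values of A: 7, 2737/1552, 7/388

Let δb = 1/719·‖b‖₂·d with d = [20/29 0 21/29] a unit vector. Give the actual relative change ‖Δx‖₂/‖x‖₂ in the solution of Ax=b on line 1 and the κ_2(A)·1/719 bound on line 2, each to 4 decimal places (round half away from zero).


from the listed singular values, σ₁ = 7, σ_n = 7/388
condition number: 7 ÷ (7/388) = 388.0000
worst-case relative error ≤ 388.0000 × 1/719 = 0.5396
solve Ax = b  →  x = [-61.5314 127.3498 170.7448]
2-norm of b is 5.7446; of x, 221.7157
with δb = [0.0055 0.0000 0.0058], A·Δx = δb → ‖Δx‖ = 0.4429
dividing the unrounded norms, ‖Δx‖/‖x‖ = 0.0020
realised/bound (from unrounded values) ≈ 0.0037

0.0020
0.5396


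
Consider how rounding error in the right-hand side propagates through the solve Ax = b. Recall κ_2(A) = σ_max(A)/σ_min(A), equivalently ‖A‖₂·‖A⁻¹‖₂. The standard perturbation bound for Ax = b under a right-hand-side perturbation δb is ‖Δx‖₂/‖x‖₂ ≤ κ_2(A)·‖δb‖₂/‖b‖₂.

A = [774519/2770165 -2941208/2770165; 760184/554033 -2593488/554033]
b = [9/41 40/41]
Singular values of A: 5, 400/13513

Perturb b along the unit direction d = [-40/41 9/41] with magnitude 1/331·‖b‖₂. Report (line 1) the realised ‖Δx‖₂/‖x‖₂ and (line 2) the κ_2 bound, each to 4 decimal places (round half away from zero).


σ_max = 5, σ_min = 400/13513
κ = σ_max/σ_min = 5/(400/13513) = 168.9125
bound on ‖Δx‖/‖x‖: κ·ε = 168.9125·1/331 = 0.5103
solve Ax = b  →  x = [0.0560 -0.1920]
2-norm of b is 1.0000; of x, 0.2000
with δb = [-0.0029 0.0007], A·Δx = δb → ‖Δx‖ = 0.1021
dividing the unrounded norms, ‖Δx‖/‖x‖ = 0.5103
so the bound is sharp here: realised error equals the bound

0.5103
0.5103


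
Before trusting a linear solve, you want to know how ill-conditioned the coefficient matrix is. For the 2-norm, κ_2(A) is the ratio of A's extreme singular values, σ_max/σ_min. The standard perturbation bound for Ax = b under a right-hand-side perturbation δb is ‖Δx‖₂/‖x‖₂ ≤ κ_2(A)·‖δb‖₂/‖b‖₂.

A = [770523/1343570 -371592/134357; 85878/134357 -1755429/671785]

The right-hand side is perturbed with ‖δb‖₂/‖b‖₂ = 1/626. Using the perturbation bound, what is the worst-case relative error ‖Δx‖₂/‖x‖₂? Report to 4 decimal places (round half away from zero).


M = AᵀA = [1582887969/2146468900 -69896034/21464689; -69896034/21464689 7768782801/536617225]. tr(M)=19427733/1276900, det(M)=2313441/31922500
λ_max, λ_min = (19427733/1276900 ± √15078566570769/65218944400)/2 = 1521/100, 1521/319225
κ = σ_max/σ_min = (39/10)/(39/565) = 56.5000
perturbation bound = 56.5000·1/626 = 0.0903

0.0903


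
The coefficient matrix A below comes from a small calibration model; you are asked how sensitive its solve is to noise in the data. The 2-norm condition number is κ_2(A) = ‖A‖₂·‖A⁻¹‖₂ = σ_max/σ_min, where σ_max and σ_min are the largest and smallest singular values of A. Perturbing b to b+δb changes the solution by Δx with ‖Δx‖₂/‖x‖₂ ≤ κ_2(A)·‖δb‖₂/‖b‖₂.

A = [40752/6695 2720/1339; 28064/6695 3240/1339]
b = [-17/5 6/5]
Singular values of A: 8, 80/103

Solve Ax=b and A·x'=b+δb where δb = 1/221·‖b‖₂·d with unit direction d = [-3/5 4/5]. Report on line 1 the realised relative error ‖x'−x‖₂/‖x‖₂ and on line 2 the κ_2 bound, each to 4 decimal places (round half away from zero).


0.0054
0.0466

largest singular value 8, smallest 80/103
κ = σ_max/σ_min = 8/(80/103) = 10.3000
bound on ‖Δx‖/‖x‖: κ·ε = 10.3000·1/221 = 0.0466
solve Ax = b  →  x = [-1.7163 3.4692]
‖b‖₂ = 3.6056 and ‖x‖₂ = 3.8706
δb = ε·‖b‖·d = [-0.0098 0.0131]; solving A·Δx = δb gives ‖Δx‖ = 0.0210
dividing the unrounded norms, ‖Δx‖/‖x‖ = 0.0054
so the bound overstates the realised error by a factor of ≈ 8.5881 (computed from the unrounded values)


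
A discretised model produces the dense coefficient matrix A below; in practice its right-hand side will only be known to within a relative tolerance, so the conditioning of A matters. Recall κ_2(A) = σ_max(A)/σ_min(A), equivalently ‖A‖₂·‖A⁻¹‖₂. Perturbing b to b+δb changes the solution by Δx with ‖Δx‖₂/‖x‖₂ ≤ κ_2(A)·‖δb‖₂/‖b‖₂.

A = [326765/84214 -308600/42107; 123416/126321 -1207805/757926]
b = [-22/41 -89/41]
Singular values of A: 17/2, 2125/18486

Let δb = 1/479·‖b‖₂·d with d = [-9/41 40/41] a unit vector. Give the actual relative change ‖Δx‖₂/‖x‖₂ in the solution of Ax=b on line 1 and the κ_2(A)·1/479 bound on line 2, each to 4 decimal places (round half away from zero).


σ_max = 17/2, σ_min = 2125/18486
condition number: (17/2) ÷ (2125/18486) = 73.9440
bound on ‖Δx‖/‖x‖: κ·ε = 73.9440·1/479 = 0.1544
solve Ax = b  →  x = [-15.4071 -8.0838]
‖b‖ = 2.2361, ‖x‖ = 17.3990
re-solving with b+δb shifts x by Δx of norm 0.0406
relative error = 0.0023
so the bound overstates the realised error by a factor of ≈ 66.1390 (computed from the unrounded values)

0.0023
0.1544


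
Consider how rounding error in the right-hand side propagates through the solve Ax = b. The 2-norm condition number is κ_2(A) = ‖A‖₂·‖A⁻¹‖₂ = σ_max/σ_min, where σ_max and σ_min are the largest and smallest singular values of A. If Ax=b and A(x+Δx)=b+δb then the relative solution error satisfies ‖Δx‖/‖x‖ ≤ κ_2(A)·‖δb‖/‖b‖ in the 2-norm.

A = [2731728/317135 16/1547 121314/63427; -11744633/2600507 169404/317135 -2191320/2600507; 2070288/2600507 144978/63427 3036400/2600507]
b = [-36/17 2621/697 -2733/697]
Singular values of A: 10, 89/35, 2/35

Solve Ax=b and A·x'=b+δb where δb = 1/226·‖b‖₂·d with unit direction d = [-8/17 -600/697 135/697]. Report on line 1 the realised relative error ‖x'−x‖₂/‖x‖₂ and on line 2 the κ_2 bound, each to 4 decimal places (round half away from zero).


σ_max = 10, σ_min = 2/35
κ_2(A) = 10 / (2/35) = 175.0000
worst-case relative error ≤ 175.0000 × 1/226 = 0.7743
solve Ax = b  →  x = [10.3473 19.1033 -47.8100]
‖b‖₂ = 5.8310 and ‖x‖₂ = 52.5148
with δb = [-0.0121 -0.0222 0.0050], A·Δx = δb → ‖Δx‖ = 0.4515
realised ‖Δx‖/‖x‖ = 0.0086
realised/bound (from unrounded values) ≈ 0.0111

0.0086
0.7743


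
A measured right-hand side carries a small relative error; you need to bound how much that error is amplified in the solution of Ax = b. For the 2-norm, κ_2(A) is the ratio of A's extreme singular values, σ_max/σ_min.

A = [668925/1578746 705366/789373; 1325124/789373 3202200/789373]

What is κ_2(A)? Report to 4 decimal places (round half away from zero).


AᵀA = [4444542009/1482712036 2664622575/370678009; 2664622575/370678009 6395970276/370678009]; tr = 177682977/8773444, det = 104976/2193361
eigenvalues of AᵀA: λ = (tr ± √(tr²−4·det))/2 = 81/4, 5184/2193361
σ_max=√(81/4)=(9/2), σ_min=√(5184/2193361)=(72/1481) → κ = 92.5625

92.5625


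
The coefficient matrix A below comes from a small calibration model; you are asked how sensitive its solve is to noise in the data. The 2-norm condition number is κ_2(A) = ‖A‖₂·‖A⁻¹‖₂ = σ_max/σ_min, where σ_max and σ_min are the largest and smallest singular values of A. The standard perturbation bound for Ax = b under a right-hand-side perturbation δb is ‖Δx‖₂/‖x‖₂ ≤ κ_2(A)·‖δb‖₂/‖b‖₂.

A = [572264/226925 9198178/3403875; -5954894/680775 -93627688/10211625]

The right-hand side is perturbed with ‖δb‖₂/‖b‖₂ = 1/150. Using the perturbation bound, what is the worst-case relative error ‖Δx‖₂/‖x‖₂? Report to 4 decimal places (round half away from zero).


2.2536

AᵀA = [61453019716/741527361 967867252352/11122910415; 967867252352/11122910415 15244163627044/166843656225]; tr = 34567292584/198387225, det = 234256/881721
λ_max, λ_min = (34567292584/198387225 ± √1194855890529859757056/39357491043200625)/2 = 4356/25, 12100/7935489
σ_max=√(4356/25)=(66/5), σ_min=√(12100/7935489)=(110/2817) → κ = 338.0400
perturbation bound = 338.0400·1/150 = 2.2536


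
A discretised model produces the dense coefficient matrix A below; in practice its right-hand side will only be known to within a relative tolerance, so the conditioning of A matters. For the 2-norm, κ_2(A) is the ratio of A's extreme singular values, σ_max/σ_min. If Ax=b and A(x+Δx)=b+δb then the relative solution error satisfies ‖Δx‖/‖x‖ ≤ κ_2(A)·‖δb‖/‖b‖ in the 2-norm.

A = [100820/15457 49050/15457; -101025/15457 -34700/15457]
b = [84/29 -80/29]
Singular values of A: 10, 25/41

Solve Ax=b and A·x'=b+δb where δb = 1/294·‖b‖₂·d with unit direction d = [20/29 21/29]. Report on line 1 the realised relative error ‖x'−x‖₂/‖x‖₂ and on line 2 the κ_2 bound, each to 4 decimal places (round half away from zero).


0.0558
0.0558

σ_max = 10, σ_min = 25/41
κ_2(A) = 10 / (25/41) = 16.4000
κ_2(A)·‖δb‖/‖b‖ = 0.0558
solve Ax = b  →  x = [0.3692 0.1538]
2-norm of b is 4.0000; of x, 0.4000
δb = ε·‖b‖·d = [0.0094 0.0099]; solving A·Δx = δb gives ‖Δx‖ = 0.0223
realised ‖Δx‖/‖x‖ = 0.0558
so the bound is sharp here: realised error equals the bound


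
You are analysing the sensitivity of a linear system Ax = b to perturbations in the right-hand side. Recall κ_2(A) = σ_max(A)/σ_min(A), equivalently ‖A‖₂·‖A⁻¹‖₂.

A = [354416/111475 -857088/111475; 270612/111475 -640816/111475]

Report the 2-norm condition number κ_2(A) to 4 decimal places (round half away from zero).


AᵀA = [7953662224/497067025 -763485120/19882681; -763485120/19882681 45809799424/497067025]; tr = 318126992/2941225, det = 11075584/73530625
solving λ² − 318126992/2941225·λ + 11075584/73530625 = 0 gives λ = 2704/25, 4096/2941225
so κ_2 = √((2704/25) / (4096/2941225)) = 278.6875

278.6875


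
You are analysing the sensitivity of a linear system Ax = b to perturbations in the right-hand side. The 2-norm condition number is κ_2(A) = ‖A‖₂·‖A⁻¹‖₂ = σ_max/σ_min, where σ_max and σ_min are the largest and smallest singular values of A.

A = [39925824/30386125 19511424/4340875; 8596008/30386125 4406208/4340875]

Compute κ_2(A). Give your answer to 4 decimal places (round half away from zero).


370.5625

form AᵀA = [198448872768/109853253125 97190419968/15693321875; 97190419968/15693321875 47603847168/2241903125] with trace 20248299072/878826025 and determinant 84934656/21970650625
char-poly roots: 576/25 and 147456/878826025
so κ_2 = √((576/25) / (147456/878826025)) = 370.5625


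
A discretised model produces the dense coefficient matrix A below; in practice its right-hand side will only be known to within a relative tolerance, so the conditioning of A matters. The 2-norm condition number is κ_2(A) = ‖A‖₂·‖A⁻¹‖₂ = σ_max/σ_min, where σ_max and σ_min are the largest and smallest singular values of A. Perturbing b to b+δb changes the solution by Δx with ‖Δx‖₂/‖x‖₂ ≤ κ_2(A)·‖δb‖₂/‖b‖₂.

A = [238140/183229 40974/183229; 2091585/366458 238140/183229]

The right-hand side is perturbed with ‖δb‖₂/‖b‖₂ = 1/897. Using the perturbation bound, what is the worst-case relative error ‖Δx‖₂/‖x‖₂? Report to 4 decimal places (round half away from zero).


AᵀA = [2737400625/79887844 153957510/19971961; 153957510/19971961 34734996/19971961]; tr = 1711089/47524, det = 2025/11881
char-poly roots: 36 and 225/47524
so κ_2 = √(36 / (225/47524)) = 87.2000
κ_2(A)·‖δb‖/‖b‖ = 0.0972

0.0972


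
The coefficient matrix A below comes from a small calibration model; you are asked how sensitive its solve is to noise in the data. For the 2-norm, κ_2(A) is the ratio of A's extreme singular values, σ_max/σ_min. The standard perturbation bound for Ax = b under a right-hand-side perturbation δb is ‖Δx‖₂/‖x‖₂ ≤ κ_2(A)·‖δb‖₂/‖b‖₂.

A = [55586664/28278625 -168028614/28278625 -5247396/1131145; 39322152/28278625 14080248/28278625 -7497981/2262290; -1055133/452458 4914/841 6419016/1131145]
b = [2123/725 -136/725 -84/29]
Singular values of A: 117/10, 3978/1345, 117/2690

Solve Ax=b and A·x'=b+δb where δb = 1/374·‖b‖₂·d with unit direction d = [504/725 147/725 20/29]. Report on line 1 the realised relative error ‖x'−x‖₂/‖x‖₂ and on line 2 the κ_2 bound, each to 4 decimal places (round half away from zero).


0.5271
0.7193

from the listed singular values, σ₁ = 117/10, σ_n = 117/2690
κ = σ_max/σ_min = (117/10)/(117/2690) = 269.0000
κ_2(A)·‖δb‖/‖b‖ = 0.7193
solve Ax = b  →  x = [0.0055 -0.4806 -0.0133]
2-norm of b is 4.1231; of x, 0.4808
δb = ε·‖b‖·d = [0.0077 0.0022 0.0076]; solving A·Δx = δb gives ‖Δx‖ = 0.2535
dividing the unrounded norms, ‖Δx‖/‖x‖ = 0.5271
tightness: 0.5271 against a bound of 0.7193 (unrounded ratio ≈ 0.7329)


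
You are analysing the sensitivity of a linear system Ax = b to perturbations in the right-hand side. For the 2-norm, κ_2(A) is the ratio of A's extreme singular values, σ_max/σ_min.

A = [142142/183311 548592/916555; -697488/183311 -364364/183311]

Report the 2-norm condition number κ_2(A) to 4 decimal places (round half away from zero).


26.3000

form AᵀA = [301424068/19989841 802305504/99949205; 802305504/99949205 2153468944/499746025] with trace 33526196/1729225 and determinant 937024/1729225
eigenvalues of AᵀA: λ = (tr ± √(tr²−4·det))/2 = 484/25, 1936/69169
σ_max=√(484/25)=(22/5), σ_min=√(1936/69169)=(44/263) → κ = 26.3000


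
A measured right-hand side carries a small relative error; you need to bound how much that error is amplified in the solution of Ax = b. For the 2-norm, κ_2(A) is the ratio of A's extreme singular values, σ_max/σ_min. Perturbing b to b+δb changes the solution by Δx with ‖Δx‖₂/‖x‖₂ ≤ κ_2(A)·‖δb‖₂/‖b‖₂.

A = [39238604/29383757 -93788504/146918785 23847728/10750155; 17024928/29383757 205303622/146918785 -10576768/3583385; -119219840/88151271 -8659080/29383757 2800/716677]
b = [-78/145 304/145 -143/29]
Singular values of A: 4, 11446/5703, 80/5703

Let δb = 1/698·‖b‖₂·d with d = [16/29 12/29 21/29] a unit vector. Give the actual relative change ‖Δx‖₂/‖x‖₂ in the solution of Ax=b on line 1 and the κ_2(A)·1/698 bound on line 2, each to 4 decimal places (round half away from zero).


0.0026
0.4085

σ_max = 4, σ_min = 80/5703
condition number: 4 ÷ (80/5703) = 285.1500
worst-case relative error ≤ 285.1500 × 1/698 = 0.4085
solve Ax = b  →  x = [45.2364 -191.9715 -82.7163]
2-norm of b is 5.3852; of x, 213.8724
δb = ε·‖b‖·d = [0.0043 0.0032 0.0056]; solving A·Δx = δb gives ‖Δx‖ = 0.5500
realised ‖Δx‖/‖x‖ = 0.0026
tightness: 0.0026 against a bound of 0.4085 (unrounded ratio ≈ 0.0063)


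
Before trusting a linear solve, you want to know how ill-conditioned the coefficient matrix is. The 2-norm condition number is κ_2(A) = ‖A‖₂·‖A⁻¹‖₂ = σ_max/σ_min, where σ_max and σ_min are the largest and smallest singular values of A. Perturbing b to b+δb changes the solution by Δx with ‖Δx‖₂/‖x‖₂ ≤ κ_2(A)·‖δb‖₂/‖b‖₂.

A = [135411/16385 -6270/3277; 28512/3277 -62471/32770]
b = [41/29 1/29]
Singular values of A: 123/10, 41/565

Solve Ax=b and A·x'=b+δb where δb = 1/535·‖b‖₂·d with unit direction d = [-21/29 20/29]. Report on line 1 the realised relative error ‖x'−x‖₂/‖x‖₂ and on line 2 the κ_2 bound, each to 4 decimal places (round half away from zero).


from the listed singular values, σ₁ = 123/10, σ_n = 41/565
κ_2(A) = (123/10) / (41/565) = 169.5000
bound on ‖Δx‖/‖x‖: κ·ε = 169.5000·1/535 = 0.3168
solve Ax = b  →  x = [-2.9457 -13.4622]
‖b‖ = 1.4142, ‖x‖ = 13.7807
Δx = A⁻¹·δb where δb = 1/535·1.4142·d; ‖Δx‖ = 0.0364
realised ‖Δx‖/‖x‖ = 0.0026
realised/bound (from unrounded values) ≈ 0.0083

0.0026
0.3168


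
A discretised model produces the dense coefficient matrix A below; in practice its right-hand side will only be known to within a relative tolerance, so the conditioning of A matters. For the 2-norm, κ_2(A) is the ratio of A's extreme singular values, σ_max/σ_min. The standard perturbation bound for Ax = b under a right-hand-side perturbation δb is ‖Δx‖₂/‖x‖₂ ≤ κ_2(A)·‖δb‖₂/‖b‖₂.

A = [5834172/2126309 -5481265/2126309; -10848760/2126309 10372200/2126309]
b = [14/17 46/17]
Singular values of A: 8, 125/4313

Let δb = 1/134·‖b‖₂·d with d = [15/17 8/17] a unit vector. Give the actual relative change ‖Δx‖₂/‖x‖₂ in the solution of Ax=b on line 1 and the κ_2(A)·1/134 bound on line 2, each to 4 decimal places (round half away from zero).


largest singular value 8, smallest 125/4313
condition number: 8 ÷ (125/4313) = 276.0320
worst-case relative error ≤ 276.0320 × 1/134 = 2.0599
solve Ax = b  →  x = [47.4107 50.1437]
‖b‖ = 2.8284, ‖x‖ = 69.0085
δb = ε·‖b‖·d = [0.0186 0.0099]; solving A·Δx = δb gives ‖Δx‖ = 0.7283
realised ‖Δx‖/‖x‖ = 0.0106
realised/bound (from unrounded values) ≈ 0.0051

0.0106
2.0599


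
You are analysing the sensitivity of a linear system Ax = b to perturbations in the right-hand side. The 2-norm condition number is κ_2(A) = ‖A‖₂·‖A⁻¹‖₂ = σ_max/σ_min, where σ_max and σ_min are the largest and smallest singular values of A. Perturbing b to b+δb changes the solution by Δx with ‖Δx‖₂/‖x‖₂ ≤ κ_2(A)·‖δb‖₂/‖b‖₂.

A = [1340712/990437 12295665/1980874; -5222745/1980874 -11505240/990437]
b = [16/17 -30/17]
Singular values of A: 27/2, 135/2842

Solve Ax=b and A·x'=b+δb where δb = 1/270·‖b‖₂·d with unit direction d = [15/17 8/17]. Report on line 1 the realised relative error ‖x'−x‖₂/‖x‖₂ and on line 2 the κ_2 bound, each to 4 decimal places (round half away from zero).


1.0526
1.0526

largest singular value 27/2, smallest 135/2842
κ_2(A) = (27/2) / (135/2842) = 284.2000
perturbation bound = 284.2000·1/270 = 1.0526
solve Ax = b  →  x = [0.0325 0.1445]
‖b‖₂ = 2.0000 and ‖x‖₂ = 0.1481
re-solving with b+δb shifts x by Δx of norm 0.1559
realised ‖Δx‖/‖x‖ = 1.0526
realised/bound = 1 exactly: the bound is attained for this b and d


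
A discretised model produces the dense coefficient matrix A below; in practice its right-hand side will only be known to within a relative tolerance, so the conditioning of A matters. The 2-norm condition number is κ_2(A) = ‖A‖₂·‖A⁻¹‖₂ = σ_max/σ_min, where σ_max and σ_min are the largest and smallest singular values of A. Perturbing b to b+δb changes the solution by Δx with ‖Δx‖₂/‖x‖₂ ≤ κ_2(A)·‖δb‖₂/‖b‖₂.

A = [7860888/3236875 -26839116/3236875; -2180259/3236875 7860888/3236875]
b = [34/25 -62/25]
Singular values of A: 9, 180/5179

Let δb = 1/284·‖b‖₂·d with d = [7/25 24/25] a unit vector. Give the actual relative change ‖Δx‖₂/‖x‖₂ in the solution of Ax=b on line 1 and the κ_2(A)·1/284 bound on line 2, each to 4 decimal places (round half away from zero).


0.0050
0.9118

largest singular value 9, smallest 180/5179
κ = σ_max/σ_min = 9/(180/5179) = 258.9500
perturbation bound = 258.9500·1/284 = 0.9118
solve Ax = b  →  x = [-55.1804 -16.3258]
‖b‖₂ = 2.8284 and ‖x‖₂ = 57.5449
with δb = [0.0028 0.0096], A·Δx = δb → ‖Δx‖ = 0.2865
relative error = 0.0050
tightness: 0.0050 against a bound of 0.9118 (unrounded ratio ≈ 0.0055)
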